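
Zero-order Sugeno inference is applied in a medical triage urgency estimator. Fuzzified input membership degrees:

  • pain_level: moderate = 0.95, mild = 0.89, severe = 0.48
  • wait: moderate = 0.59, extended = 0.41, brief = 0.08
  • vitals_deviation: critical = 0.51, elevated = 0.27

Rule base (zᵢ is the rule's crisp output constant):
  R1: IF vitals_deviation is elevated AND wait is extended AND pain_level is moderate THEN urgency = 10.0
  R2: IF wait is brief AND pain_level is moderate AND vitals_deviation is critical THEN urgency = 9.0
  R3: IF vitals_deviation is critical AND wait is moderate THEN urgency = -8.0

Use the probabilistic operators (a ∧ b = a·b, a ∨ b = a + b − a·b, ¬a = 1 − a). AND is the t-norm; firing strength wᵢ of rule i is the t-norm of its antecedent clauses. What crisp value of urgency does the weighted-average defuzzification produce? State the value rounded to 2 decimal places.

R1 (z=10.0): elevated=0.27, extended=0.41, moderate=0.95; AND[a·b] → w = 0.1052
R2 (z=9.0): brief=0.08, moderate=0.95, critical=0.51; AND[a·b] → w = 0.0388
R3 (z=-8.0): critical=0.51, moderate=0.59; AND[a·b] → w = 0.3009
Weighted average = (0.1052·10.0 + 0.0388·9.0 + 0.3009·-8.0) / (0.1052 + 0.0388 + 0.3009)
  = -1.0067 / 0.4448 = -2.26

-2.26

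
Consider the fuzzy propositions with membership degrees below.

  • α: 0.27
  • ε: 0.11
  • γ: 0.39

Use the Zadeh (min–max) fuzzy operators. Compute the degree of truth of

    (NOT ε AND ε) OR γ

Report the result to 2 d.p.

0.39

NOT ε = 1 − 0.11 = 0.89
NOT ε AND ε = min(a, b) on (0.89, 0.11) = 0.11
(NOT ε AND ε) OR γ = max(a, b) on (0.11, 0.39) = 0.39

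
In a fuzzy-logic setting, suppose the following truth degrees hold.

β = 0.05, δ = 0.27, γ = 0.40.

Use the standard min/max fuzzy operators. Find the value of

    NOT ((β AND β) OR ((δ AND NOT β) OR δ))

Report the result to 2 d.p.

0.73

β AND β = min(a, b) on (0.05, 0.05) = 0.05
NOT β = 1 − 0.05 = 0.95
δ AND NOT β = min(a, b) on (0.27, 0.95) = 0.27
(δ AND NOT β) OR δ = max(a, b) on (0.27, 0.27) = 0.27
(β AND β) OR ((δ AND NOT β) OR δ) = max(a, b) on (0.05, 0.27) = 0.27
NOT ((β AND β) OR ((δ AND NOT β) OR δ)) = 1 − 0.27 = 0.73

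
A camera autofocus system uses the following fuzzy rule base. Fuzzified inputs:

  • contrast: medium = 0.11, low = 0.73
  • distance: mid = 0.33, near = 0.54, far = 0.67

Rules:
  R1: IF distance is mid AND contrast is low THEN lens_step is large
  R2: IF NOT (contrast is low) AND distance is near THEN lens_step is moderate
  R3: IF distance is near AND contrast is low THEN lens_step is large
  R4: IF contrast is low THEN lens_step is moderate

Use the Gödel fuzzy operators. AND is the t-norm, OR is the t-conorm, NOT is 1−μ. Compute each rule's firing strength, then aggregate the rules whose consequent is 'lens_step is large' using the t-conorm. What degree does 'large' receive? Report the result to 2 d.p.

R1: mid=0.33, low=0.73; AND[min(a, b)] → w = 0.33
R2: ¬low=1−0.73=0.27, near=0.54; AND[min(a, b)] → w = 0.27
R3: near=0.54, low=0.73; AND[min(a, b)] → w = 0.54
R4: low=0.73 → w = 0.73
Rules with consequent 'large': {R1, R3} → strengths 0.33, 0.54
Aggregate via t-conorm [max(a, b)]: 0.54

0.54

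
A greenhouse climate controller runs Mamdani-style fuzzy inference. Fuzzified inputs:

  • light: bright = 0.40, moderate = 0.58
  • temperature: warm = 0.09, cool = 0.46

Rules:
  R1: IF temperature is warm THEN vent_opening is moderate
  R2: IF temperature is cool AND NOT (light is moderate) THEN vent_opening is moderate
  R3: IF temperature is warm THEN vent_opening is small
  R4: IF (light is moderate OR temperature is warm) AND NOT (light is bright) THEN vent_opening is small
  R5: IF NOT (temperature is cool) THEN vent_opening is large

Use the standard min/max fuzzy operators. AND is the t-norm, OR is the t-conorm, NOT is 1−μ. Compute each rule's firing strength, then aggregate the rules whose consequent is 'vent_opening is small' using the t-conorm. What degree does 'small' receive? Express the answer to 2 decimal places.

R1: warm=0.09 → w = 0.09
R2: cool=0.46, ¬moderate=1−0.58=0.42; AND[min(a, b)] → w = 0.42
R3: warm=0.09 → w = 0.09
R4: (moderate=0.58 OR warm=0.09) = 0.58; AND[min(a, b)] with ¬bright=1−0.40=0.60 → w = 0.58
R5: ¬cool=1−0.46=0.54 → w = 0.54
Rules with consequent 'small': {R3, R4} → strengths 0.09, 0.58
Aggregate via t-conorm [max(a, b)]: 0.58

0.58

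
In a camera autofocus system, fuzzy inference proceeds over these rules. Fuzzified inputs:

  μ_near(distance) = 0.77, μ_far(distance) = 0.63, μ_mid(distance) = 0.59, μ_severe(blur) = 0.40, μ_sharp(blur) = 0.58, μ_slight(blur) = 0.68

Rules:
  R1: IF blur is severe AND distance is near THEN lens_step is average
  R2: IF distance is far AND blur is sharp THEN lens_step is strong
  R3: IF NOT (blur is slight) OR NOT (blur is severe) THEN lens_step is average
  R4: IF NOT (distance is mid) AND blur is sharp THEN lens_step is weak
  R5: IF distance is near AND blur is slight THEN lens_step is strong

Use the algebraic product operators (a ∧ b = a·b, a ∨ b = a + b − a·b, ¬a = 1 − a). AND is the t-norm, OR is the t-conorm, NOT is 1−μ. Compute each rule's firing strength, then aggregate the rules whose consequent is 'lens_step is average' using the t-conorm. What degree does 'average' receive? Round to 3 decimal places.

R1: severe=0.40, near=0.77; AND[a·b] → w = 0.3080
R2: far=0.63, sharp=0.58; AND[a·b] → w = 0.3654
R3: ¬slight=1−0.68=0.32, ¬severe=1−0.40=0.60; OR[a + b − a·b] → w = 0.7280
R4: ¬mid=1−0.59=0.41, sharp=0.58; AND[a·b] → w = 0.2378
R5: near=0.77, slight=0.68; AND[a·b] → w = 0.5236
Rules with consequent 'average': {R1, R3} → strengths 0.3080, 0.7280
Aggregate via t-conorm [a + b − a·b]: 0.8118

0.812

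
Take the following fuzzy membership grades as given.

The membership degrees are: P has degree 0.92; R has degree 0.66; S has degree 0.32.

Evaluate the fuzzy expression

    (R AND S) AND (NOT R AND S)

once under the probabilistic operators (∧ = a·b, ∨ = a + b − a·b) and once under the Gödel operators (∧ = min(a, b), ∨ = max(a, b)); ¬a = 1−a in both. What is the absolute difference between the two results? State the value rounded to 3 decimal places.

Under probabilistic:
  R AND S = a·b on (0.6600, 0.3200) = 0.2112
  NOT R = 1 − 0.6600 = 0.3400
  NOT R AND S = a·b on (0.3400, 0.3200) = 0.1088
  (R AND S) AND (NOT R AND S) = a·b on (0.2112, 0.1088) = 0.0230
  → value = 0.0230
Under Gödel:
  R AND S = min(a, b) on (0.66, 0.32) = 0.32
  NOT R = 1 − 0.66 = 0.34
  NOT R AND S = min(a, b) on (0.34, 0.32) = 0.32
  (R AND S) AND (NOT R AND S) = min(a, b) on (0.32, 0.32) = 0.32
  → value = 0.3200
|0.0230 − 0.3200| = 0.297

0.297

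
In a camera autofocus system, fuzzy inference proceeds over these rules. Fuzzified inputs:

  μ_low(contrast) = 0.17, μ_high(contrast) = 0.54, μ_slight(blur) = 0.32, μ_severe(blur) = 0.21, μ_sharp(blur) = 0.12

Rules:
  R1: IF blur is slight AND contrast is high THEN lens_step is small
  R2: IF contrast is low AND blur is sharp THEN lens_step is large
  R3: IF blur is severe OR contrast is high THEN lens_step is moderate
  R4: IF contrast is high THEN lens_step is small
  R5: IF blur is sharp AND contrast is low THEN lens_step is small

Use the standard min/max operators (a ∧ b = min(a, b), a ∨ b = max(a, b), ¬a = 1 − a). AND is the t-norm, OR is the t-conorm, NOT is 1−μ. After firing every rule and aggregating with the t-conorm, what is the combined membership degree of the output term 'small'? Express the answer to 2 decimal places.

R1: slight=0.32, high=0.54; AND[min(a, b)] → w = 0.32
R2: low=0.17, sharp=0.12; AND[min(a, b)] → w = 0.12
R3: severe=0.21, high=0.54; OR[max(a, b)] → w = 0.54
R4: high=0.54 → w = 0.54
R5: sharp=0.12, low=0.17; AND[min(a, b)] → w = 0.12
Rules with consequent 'small': {R1, R4, R5} → strengths 0.32, 0.54, 0.12
Aggregate via t-conorm [max(a, b)]: 0.54

0.54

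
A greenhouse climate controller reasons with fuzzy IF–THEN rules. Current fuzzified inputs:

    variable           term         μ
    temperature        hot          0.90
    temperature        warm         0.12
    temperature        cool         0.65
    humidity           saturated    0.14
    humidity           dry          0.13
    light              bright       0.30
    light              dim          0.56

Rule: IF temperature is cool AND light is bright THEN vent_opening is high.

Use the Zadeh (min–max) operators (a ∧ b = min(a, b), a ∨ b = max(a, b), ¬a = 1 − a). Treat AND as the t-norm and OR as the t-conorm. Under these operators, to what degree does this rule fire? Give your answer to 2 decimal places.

0.30

firing strength: cool=0.65, bright=0.30; AND[min(a, b)] → w = 0.30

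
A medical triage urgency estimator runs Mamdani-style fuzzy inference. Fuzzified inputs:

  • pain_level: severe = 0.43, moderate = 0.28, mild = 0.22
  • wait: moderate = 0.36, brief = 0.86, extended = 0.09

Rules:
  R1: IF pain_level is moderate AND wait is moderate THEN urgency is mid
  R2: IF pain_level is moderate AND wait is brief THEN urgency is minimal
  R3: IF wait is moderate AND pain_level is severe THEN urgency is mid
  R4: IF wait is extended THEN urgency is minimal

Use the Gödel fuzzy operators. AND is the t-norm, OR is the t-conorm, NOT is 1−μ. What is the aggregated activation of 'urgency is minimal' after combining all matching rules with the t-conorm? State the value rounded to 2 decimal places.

0.28

R1: moderate=0.28, moderate=0.36; AND[min(a, b)] → w = 0.28
R2: moderate=0.28, brief=0.86; AND[min(a, b)] → w = 0.28
R3: moderate=0.36, severe=0.43; AND[min(a, b)] → w = 0.36
R4: extended=0.09 → w = 0.09
Rules with consequent 'minimal': {R2, R4} → strengths 0.28, 0.09
Aggregate via t-conorm [max(a, b)]: 0.28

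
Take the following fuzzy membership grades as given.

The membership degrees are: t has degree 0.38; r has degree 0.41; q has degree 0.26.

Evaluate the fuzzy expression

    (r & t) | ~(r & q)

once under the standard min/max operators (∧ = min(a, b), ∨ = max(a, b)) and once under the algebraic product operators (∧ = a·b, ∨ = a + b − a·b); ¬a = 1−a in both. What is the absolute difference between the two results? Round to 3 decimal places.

Under standard min/max:
  r & t = min(a, b) on (0.41, 0.38) = 0.38
  r & q = min(a, b) on (0.41, 0.26) = 0.26
  ~(r & q) = 1 − 0.26 = 0.74
  (r & t) | ~(r & q) = max(a, b) on (0.38, 0.74) = 0.74
  → value = 0.7400
Under algebraic product:
  r & t = a·b on (0.4100, 0.3800) = 0.1558
  r & q = a·b on (0.4100, 0.2600) = 0.1066
  ~(r & q) = 1 − 0.1066 = 0.8934
  (r & t) | ~(r & q) = a + b − a·b on (0.1558, 0.8934) = 0.9100
  → value = 0.9100
|0.7400 − 0.9100| = 0.170

0.170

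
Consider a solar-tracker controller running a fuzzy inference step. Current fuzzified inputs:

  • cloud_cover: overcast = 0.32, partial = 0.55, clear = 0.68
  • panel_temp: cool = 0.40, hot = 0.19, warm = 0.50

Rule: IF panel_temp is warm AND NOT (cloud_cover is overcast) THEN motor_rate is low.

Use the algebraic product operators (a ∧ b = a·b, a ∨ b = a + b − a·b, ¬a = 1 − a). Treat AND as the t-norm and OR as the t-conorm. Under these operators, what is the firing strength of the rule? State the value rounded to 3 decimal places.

firing strength: warm=0.50, ¬overcast=1−0.32=0.68; AND[a·b] → w = 0.3400

0.340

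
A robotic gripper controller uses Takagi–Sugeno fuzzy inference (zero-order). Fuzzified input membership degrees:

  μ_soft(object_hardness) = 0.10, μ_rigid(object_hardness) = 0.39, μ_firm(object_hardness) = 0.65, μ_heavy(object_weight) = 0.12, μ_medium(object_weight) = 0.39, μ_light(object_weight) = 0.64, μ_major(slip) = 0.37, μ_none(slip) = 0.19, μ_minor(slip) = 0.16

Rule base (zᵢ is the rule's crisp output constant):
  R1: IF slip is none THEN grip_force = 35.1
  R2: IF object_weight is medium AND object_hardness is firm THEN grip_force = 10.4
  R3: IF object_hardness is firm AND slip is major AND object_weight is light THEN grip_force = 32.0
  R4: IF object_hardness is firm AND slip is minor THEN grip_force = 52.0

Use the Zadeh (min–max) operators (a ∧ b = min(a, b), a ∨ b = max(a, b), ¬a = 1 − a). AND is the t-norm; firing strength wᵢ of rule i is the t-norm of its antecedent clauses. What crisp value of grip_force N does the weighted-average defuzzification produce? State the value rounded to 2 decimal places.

27.82

R1 (z=35.1): none=0.19 → w = 0.19
R2 (z=10.4): medium=0.39, firm=0.65; AND[min(a, b)] → w = 0.39
R3 (z=32.0): firm=0.65, major=0.37, light=0.64; AND[min(a, b)] → w = 0.37
R4 (z=52.0): firm=0.65, minor=0.16; AND[min(a, b)] → w = 0.16
Weighted average = (0.19·35.1 + 0.39·10.4 + 0.37·32.0 + 0.16·52.0) / (0.19 + 0.39 + 0.37 + 0.16)
  = 30.8850 / 1.1100 = 27.82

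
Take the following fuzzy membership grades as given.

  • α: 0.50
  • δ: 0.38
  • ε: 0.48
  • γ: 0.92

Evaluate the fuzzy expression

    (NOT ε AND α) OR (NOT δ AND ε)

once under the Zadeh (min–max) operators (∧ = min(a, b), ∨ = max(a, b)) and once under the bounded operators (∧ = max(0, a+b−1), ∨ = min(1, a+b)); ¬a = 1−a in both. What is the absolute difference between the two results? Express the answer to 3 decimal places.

Under Zadeh (min–max):
  NOT ε = 1 − 0.48 = 0.52
  NOT ε AND α = min(a, b) on (0.52, 0.50) = 0.50
  NOT δ = 1 − 0.38 = 0.62
  NOT δ AND ε = min(a, b) on (0.62, 0.48) = 0.48
  (NOT ε AND α) OR (NOT δ AND ε) = max(a, b) on (0.50, 0.48) = 0.50
  → value = 0.5000
Under bounded:
  NOT ε = 1 − 0.48 = 0.52
  NOT ε AND α = max(0, a+b−1) on (0.52, 0.50) = 0.02
  NOT δ = 1 − 0.38 = 0.62
  NOT δ AND ε = max(0, a+b−1) on (0.62, 0.48) = 0.10
  (NOT ε AND α) OR (NOT δ AND ε) = min(1, a+b) on (0.02, 0.10) = 0.12
  → value = 0.1200
|0.5000 − 0.1200| = 0.380

0.380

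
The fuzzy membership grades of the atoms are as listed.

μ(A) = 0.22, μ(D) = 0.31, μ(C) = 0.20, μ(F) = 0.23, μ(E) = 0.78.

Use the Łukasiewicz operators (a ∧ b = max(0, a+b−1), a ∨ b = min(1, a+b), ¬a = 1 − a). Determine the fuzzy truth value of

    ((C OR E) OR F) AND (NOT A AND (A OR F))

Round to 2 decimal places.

C OR E = min(1, a+b) on (0.20, 0.78) = 0.98
(C OR E) OR F = min(1, a+b) on (0.98, 0.23) = 1.00
NOT A = 1 − 0.22 = 0.78
A OR F = min(1, a+b) on (0.22, 0.23) = 0.45
NOT A AND (A OR F) = max(0, a+b−1) on (0.78, 0.45) = 0.23
((C OR E) OR F) AND (NOT A AND (A OR F)) = max(0, a+b−1) on (1.00, 0.23) = 0.23

0.23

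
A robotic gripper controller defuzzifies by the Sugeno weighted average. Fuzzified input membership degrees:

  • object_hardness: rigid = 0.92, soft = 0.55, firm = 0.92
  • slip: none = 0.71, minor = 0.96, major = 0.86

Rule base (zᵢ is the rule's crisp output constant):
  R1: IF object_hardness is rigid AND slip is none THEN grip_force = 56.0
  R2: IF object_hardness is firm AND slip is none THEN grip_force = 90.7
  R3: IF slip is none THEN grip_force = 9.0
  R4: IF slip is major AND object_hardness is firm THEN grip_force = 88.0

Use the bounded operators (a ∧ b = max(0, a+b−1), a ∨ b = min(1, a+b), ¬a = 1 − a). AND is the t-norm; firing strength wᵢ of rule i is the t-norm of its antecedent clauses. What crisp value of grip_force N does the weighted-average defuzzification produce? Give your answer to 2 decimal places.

R1 (z=56.0): rigid=0.92, none=0.71; AND[max(0, a+b−1)] → w = 0.63
R2 (z=90.7): firm=0.92, none=0.71; AND[max(0, a+b−1)] → w = 0.63
R3 (z=9.0): none=0.71 → w = 0.71
R4 (z=88.0): major=0.86, firm=0.92; AND[max(0, a+b−1)] → w = 0.78
Weighted average = (0.63·56.0 + 0.63·90.7 + 0.71·9.0 + 0.78·88.0) / (0.63 + 0.63 + 0.71 + 0.78)
  = 167.4510 / 2.7500 = 60.89

60.89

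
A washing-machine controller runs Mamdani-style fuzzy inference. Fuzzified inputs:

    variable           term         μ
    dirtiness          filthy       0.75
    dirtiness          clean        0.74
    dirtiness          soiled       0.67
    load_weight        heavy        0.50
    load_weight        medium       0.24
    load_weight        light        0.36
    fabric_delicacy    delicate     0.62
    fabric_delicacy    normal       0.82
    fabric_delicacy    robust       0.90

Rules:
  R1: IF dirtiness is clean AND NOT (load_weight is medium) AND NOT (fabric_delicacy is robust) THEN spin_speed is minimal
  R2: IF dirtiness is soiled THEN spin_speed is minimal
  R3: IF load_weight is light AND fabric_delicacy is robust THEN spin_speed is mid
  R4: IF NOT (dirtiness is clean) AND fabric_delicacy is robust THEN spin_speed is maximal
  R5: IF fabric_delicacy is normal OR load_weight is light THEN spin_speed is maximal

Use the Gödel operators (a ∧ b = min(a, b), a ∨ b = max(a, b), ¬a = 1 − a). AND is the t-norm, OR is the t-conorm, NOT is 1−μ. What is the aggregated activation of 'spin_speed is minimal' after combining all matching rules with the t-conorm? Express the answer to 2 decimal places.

0.67

R1: clean=0.74, ¬medium=1−0.24=0.76, ¬robust=1−0.90=0.10; AND[min(a, b)] → w = 0.10
R2: soiled=0.67 → w = 0.67
R3: light=0.36, robust=0.90; AND[min(a, b)] → w = 0.36
R4: ¬clean=1−0.74=0.26, robust=0.90; AND[min(a, b)] → w = 0.26
R5: normal=0.82, light=0.36; OR[max(a, b)] → w = 0.82
Rules with consequent 'minimal': {R1, R2} → strengths 0.10, 0.67
Aggregate via t-conorm [max(a, b)]: 0.67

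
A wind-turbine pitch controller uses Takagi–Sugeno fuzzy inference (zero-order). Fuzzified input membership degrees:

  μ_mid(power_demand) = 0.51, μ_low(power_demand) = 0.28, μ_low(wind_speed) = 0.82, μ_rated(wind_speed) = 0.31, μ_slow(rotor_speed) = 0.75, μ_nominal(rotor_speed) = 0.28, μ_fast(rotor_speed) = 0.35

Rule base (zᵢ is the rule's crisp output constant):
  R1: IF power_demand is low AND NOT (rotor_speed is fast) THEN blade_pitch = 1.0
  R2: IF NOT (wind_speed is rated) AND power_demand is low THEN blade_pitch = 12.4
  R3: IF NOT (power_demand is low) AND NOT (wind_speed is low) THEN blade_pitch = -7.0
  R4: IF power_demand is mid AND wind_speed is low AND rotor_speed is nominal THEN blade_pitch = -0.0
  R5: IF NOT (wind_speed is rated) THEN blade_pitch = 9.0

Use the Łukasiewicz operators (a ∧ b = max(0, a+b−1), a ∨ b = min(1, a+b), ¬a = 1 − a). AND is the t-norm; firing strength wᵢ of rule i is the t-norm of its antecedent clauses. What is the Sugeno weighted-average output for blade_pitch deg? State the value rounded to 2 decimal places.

9.00

R1 (z=1.0): low=0.28, ¬fast=1−0.35=0.65; AND[max(0, a+b−1)] → w = 0.00
R2 (z=12.4): ¬rated=1−0.31=0.69, low=0.28; AND[max(0, a+b−1)] → w = 0.00
R3 (z=-7.0): ¬low=1−0.28=0.72, ¬low=1−0.82=0.18; AND[max(0, a+b−1)] → w = 0.00
R4 (z=-0.0): mid=0.51, low=0.82, nominal=0.28; AND[max(0, a+b−1)] → w = 0.00
R5 (z=9.0): ¬rated=1−0.31=0.69 → w = 0.69
Weighted average = (0.00·1.0 + 0.00·12.4 + 0.00·-7.0 + 0.00·-0.0 + 0.69·9.0) / (0.00 + 0.00 + 0.00 + 0.00 + 0.69)
  = 6.2100 / 0.6900 = 9.00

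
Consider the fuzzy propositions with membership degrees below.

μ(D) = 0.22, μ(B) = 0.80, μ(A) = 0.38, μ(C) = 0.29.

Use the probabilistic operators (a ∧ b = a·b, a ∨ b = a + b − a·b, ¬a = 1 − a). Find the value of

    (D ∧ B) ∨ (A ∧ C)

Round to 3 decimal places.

D ∧ B = a·b on (0.2200, 0.8000) = 0.1760
A ∧ C = a·b on (0.3800, 0.2900) = 0.1102
(D ∧ B) ∨ (A ∧ C) = a + b − a·b on (0.1760, 0.1102) = 0.2668

0.267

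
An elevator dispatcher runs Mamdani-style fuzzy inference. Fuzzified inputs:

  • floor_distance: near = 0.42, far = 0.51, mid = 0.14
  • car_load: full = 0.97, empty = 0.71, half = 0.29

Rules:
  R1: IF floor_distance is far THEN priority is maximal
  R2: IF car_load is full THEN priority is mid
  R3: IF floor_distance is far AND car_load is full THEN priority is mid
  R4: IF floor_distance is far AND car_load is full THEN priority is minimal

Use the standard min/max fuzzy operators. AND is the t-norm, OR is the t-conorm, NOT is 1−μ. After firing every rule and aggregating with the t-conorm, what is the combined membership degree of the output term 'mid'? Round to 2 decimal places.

0.97

R1: far=0.51 → w = 0.51
R2: full=0.97 → w = 0.97
R3: far=0.51, full=0.97; AND[min(a, b)] → w = 0.51
R4: far=0.51, full=0.97; AND[min(a, b)] → w = 0.51
Rules with consequent 'mid': {R2, R3} → strengths 0.97, 0.51
Aggregate via t-conorm [max(a, b)]: 0.97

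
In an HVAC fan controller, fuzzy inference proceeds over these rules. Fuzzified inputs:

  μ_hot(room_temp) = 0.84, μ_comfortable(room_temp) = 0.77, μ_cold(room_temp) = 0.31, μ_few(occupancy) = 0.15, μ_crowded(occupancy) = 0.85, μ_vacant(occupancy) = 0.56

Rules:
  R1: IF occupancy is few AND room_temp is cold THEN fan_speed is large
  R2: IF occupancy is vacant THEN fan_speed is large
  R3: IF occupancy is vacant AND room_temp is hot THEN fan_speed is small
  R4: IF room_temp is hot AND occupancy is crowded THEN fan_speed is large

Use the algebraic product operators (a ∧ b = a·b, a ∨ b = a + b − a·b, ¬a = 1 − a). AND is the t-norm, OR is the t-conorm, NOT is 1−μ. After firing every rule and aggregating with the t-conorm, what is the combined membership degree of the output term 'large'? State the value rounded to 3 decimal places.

0.880

R1: few=0.15, cold=0.31; AND[a·b] → w = 0.0465
R2: vacant=0.56 → w = 0.5600
R3: vacant=0.56, hot=0.84; AND[a·b] → w = 0.4704
R4: hot=0.84, crowded=0.85; AND[a·b] → w = 0.7140
Rules with consequent 'large': {R1, R2, R4} → strengths 0.0465, 0.5600, 0.7140
Aggregate via t-conorm [a + b − a·b]: 0.8800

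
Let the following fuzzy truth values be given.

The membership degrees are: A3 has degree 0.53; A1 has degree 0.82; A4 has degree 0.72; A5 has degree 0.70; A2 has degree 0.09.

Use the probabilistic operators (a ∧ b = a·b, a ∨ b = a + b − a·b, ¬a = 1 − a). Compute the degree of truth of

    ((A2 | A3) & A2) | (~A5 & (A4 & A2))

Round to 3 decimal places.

A2 | A3 = a + b − a·b on (0.0900, 0.5300) = 0.5723
(A2 | A3) & A2 = a·b on (0.5723, 0.0900) = 0.0515
~A5 = 1 − 0.7000 = 0.3000
A4 & A2 = a·b on (0.7200, 0.0900) = 0.0648
~A5 & (A4 & A2) = a·b on (0.3000, 0.0648) = 0.0194
((A2 | A3) & A2) | (~A5 & (A4 & A2)) = a + b − a·b on (0.0515, 0.0194) = 0.0699

0.070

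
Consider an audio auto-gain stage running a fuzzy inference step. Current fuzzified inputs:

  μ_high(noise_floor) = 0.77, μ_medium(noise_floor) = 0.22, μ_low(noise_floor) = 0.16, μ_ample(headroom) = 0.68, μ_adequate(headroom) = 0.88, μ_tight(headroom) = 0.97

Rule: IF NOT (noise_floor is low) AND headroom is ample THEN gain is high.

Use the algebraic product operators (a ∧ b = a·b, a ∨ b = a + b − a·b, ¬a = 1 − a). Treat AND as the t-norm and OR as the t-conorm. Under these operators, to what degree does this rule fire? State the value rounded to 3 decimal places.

0.571

firing strength: ¬low=1−0.16=0.84, ample=0.68; AND[a·b] → w = 0.5712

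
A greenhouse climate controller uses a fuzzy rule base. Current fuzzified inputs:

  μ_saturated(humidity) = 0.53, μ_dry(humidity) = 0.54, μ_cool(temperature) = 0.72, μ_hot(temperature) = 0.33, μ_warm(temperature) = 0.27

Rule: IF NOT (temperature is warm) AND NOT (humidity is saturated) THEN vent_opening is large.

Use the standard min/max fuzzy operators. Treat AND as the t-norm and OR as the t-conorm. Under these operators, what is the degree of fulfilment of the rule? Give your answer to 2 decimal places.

firing strength: ¬warm=1−0.27=0.73, ¬saturated=1−0.53=0.47; AND[min(a, b)] → w = 0.47

0.47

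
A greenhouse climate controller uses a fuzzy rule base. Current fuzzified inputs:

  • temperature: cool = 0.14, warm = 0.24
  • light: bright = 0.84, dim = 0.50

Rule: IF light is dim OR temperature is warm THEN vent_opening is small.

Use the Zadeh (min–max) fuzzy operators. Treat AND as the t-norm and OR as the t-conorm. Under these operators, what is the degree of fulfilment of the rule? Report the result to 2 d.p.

firing strength: dim=0.50, warm=0.24; OR[max(a, b)] → w = 0.50

0.50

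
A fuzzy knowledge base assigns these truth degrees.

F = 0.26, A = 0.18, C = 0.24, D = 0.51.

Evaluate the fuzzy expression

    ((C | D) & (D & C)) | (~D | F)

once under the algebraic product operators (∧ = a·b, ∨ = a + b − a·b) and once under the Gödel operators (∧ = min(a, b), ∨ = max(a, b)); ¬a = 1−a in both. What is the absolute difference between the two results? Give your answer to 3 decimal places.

0.162

Under algebraic product:
  C | D = a + b − a·b on (0.2400, 0.5100) = 0.6276
  D & C = a·b on (0.5100, 0.2400) = 0.1224
  (C | D) & (D & C) = a·b on (0.6276, 0.1224) = 0.0768
  ~D = 1 − 0.5100 = 0.4900
  ~D | F = a + b − a·b on (0.4900, 0.2600) = 0.6226
  ((C | D) & (D & C)) | (~D | F) = a + b − a·b on (0.0768, 0.6226) = 0.6516
  → value = 0.6516
Under Gödel:
  C | D = max(a, b) on (0.24, 0.51) = 0.51
  D & C = min(a, b) on (0.51, 0.24) = 0.24
  (C | D) & (D & C) = min(a, b) on (0.51, 0.24) = 0.24
  ~D = 1 − 0.51 = 0.49
  ~D | F = max(a, b) on (0.49, 0.26) = 0.49
  ((C | D) & (D & C)) | (~D | F) = max(a, b) on (0.24, 0.49) = 0.49
  → value = 0.4900
|0.6516 − 0.4900| = 0.162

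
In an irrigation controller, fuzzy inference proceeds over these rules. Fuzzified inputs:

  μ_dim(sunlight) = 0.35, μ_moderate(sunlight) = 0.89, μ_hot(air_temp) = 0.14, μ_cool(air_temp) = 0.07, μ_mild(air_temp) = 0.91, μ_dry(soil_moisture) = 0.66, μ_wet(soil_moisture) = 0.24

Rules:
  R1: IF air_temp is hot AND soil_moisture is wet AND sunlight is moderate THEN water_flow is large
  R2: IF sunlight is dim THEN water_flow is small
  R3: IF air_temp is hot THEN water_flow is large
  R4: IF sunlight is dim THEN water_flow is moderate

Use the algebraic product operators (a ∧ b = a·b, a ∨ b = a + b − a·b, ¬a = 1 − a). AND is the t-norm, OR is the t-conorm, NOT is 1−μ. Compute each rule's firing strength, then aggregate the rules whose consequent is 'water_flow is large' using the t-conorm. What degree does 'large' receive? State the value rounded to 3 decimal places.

R1: hot=0.14, wet=0.24, moderate=0.89; AND[a·b] → w = 0.0299
R2: dim=0.35 → w = 0.3500
R3: hot=0.14 → w = 0.1400
R4: dim=0.35 → w = 0.3500
Rules with consequent 'large': {R1, R3} → strengths 0.0299, 0.1400
Aggregate via t-conorm [a + b − a·b]: 0.1657

0.166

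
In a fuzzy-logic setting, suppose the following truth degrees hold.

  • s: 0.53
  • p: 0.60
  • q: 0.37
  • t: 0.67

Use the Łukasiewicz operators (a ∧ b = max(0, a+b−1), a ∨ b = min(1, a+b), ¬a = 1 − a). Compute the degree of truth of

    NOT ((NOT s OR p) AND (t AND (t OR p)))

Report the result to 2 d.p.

0.33

NOT s = 1 − 0.53 = 0.47
NOT s OR p = min(1, a+b) on (0.47, 0.60) = 1.00
t OR p = min(1, a+b) on (0.67, 0.60) = 1.00
t AND (t OR p) = max(0, a+b−1) on (0.67, 1.00) = 0.67
(NOT s OR p) AND (t AND (t OR p)) = max(0, a+b−1) on (1.00, 0.67) = 0.67
NOT ((NOT s OR p) AND (t AND (t OR p))) = 1 − 0.67 = 0.33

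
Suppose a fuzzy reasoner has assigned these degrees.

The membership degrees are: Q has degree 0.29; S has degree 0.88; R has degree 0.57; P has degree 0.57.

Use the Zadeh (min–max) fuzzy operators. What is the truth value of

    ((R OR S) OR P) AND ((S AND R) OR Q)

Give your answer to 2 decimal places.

0.57

R OR S = max(a, b) on (0.57, 0.88) = 0.88
(R OR S) OR P = max(a, b) on (0.88, 0.57) = 0.88
S AND R = min(a, b) on (0.88, 0.57) = 0.57
(S AND R) OR Q = max(a, b) on (0.57, 0.29) = 0.57
((R OR S) OR P) AND ((S AND R) OR Q) = min(a, b) on (0.88, 0.57) = 0.57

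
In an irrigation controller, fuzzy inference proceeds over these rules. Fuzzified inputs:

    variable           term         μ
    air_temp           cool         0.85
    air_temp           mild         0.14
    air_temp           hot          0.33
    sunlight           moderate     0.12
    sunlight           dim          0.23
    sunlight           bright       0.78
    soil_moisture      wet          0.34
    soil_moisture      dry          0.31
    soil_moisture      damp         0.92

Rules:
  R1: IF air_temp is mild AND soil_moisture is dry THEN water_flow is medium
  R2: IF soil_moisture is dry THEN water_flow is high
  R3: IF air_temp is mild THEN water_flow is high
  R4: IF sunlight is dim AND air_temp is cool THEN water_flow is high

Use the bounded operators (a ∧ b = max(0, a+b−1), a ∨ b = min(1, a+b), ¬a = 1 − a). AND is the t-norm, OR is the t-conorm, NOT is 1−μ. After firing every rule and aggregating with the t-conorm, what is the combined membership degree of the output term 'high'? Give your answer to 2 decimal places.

0.53

R1: mild=0.14, dry=0.31; AND[max(0, a+b−1)] → w = 0.00
R2: dry=0.31 → w = 0.31
R3: mild=0.14 → w = 0.14
R4: dim=0.23, cool=0.85; AND[max(0, a+b−1)] → w = 0.08
Rules with consequent 'high': {R2, R3, R4} → strengths 0.31, 0.14, 0.08
Aggregate via t-conorm [min(1, a+b)]: 0.53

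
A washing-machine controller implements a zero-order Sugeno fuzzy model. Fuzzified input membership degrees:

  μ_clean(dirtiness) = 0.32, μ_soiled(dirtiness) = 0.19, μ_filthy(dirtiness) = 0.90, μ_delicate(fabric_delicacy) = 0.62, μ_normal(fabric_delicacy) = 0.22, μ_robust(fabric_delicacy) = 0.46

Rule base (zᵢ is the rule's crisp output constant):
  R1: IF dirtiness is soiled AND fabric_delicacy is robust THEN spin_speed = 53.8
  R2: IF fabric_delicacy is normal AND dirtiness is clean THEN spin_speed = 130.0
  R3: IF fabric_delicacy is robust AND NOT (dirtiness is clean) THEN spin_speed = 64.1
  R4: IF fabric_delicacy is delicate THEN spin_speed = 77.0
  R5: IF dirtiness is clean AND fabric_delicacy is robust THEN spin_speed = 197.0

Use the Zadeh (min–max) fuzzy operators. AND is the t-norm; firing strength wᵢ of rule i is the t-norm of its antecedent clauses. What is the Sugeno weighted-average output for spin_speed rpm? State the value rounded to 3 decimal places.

98.944

R1 (z=53.8): soiled=0.19, robust=0.46; AND[min(a, b)] → w = 0.19
R2 (z=130.0): normal=0.22, clean=0.32; AND[min(a, b)] → w = 0.22
R3 (z=64.1): robust=0.46, ¬clean=1−0.32=0.68; AND[min(a, b)] → w = 0.46
R4 (z=77.0): delicate=0.62 → w = 0.62
R5 (z=197.0): clean=0.32, robust=0.46; AND[min(a, b)] → w = 0.32
Weighted average = (0.19·53.8 + 0.22·130.0 + 0.46·64.1 + 0.62·77.0 + 0.32·197.0) / (0.19 + 0.22 + 0.46 + 0.62 + 0.32)
  = 179.0880 / 1.8100 = 98.944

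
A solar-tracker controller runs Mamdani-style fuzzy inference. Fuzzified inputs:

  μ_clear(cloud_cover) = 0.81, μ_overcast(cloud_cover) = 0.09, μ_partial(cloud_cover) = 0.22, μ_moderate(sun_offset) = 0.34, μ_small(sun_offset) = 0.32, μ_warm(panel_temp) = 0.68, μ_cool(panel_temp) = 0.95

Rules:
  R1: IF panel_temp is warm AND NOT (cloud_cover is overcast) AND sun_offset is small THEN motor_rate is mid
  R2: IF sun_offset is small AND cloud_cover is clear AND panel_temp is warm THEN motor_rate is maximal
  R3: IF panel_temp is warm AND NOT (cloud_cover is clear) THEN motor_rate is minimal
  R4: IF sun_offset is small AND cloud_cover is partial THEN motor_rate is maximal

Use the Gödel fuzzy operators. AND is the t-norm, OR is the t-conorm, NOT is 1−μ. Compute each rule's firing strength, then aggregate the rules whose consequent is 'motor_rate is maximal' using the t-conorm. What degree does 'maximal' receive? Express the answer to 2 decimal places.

0.32

R1: warm=0.68, ¬overcast=1−0.09=0.91, small=0.32; AND[min(a, b)] → w = 0.32
R2: small=0.32, clear=0.81, warm=0.68; AND[min(a, b)] → w = 0.32
R3: warm=0.68, ¬clear=1−0.81=0.19; AND[min(a, b)] → w = 0.19
R4: small=0.32, partial=0.22; AND[min(a, b)] → w = 0.22
Rules with consequent 'maximal': {R2, R4} → strengths 0.32, 0.22
Aggregate via t-conorm [max(a, b)]: 0.32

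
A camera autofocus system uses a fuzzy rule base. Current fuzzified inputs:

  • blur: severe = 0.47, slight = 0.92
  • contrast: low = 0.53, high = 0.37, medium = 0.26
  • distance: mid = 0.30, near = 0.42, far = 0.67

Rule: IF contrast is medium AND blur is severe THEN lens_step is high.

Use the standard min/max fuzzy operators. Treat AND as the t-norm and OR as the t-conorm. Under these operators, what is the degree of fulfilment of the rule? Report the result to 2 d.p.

firing strength: medium=0.26, severe=0.47; AND[min(a, b)] → w = 0.26

0.26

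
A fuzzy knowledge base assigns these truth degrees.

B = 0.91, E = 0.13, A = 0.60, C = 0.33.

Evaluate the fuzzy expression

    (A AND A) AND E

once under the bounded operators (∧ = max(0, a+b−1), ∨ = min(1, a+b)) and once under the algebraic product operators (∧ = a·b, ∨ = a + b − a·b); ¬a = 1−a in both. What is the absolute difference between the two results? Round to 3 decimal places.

Under bounded:
  A AND A = max(0, a+b−1) on (0.60, 0.60) = 0.20
  (A AND A) AND E = max(0, a+b−1) on (0.20, 0.13) = 0.00
  → value = 0.0000
Under algebraic product:
  A AND A = a·b on (0.6000, 0.6000) = 0.3600
  (A AND A) AND E = a·b on (0.3600, 0.1300) = 0.0468
  → value = 0.0468
|0.0000 − 0.0468| = 0.047

0.047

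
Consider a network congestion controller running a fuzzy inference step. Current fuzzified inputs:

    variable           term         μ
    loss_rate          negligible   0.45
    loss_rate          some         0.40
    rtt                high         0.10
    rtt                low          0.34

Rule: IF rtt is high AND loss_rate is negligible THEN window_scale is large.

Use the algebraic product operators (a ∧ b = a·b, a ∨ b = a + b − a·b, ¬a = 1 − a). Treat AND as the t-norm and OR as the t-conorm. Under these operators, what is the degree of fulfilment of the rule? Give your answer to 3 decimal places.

firing strength: high=0.10, negligible=0.45; AND[a·b] → w = 0.0450

0.045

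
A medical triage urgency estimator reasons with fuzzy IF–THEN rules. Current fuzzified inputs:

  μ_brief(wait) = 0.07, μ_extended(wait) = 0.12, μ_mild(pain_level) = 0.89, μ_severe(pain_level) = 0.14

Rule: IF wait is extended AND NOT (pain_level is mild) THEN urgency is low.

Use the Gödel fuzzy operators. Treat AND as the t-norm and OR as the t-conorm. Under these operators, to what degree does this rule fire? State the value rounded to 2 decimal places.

firing strength: extended=0.12, ¬mild=1−0.89=0.11; AND[min(a, b)] → w = 0.11

0.11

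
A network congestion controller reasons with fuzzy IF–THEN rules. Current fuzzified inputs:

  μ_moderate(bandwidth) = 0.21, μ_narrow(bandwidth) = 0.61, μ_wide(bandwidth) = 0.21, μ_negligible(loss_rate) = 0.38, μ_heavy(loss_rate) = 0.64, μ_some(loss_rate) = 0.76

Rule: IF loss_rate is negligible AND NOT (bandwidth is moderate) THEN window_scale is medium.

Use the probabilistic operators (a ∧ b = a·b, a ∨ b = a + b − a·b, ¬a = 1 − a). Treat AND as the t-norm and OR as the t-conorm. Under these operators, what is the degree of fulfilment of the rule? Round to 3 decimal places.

firing strength: negligible=0.38, ¬moderate=1−0.21=0.79; AND[a·b] → w = 0.3002

0.300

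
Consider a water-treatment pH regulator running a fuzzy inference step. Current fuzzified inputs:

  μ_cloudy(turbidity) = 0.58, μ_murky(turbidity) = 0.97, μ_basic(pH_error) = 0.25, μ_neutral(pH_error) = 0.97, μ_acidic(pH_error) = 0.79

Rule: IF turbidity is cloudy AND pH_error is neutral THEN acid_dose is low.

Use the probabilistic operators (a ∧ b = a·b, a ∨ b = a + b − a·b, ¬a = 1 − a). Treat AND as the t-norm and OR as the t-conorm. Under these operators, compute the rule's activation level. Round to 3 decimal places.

0.563

firing strength: cloudy=0.58, neutral=0.97; AND[a·b] → w = 0.5626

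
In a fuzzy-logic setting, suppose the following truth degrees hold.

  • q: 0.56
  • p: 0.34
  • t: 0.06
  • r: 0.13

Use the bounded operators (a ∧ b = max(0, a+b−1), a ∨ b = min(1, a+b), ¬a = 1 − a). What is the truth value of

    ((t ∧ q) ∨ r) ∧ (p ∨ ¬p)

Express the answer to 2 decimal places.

0.13

t ∧ q = max(0, a+b−1) on (0.06, 0.56) = 0.00
(t ∧ q) ∨ r = min(1, a+b) on (0.00, 0.13) = 0.13
¬p = 1 − 0.34 = 0.66
p ∨ ¬p = min(1, a+b) on (0.34, 0.66) = 1.00
((t ∧ q) ∨ r) ∧ (p ∨ ¬p) = max(0, a+b−1) on (0.13, 1.00) = 0.13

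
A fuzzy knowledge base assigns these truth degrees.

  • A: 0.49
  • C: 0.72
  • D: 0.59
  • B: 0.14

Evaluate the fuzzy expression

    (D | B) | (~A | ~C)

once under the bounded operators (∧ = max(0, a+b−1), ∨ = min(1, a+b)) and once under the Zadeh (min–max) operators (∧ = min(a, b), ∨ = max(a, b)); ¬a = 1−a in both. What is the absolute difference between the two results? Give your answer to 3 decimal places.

Under bounded:
  D | B = min(1, a+b) on (0.59, 0.14) = 0.73
  ~A = 1 − 0.49 = 0.51
  ~C = 1 − 0.72 = 0.28
  ~A | ~C = min(1, a+b) on (0.51, 0.28) = 0.79
  (D | B) | (~A | ~C) = min(1, a+b) on (0.73, 0.79) = 1.00
  → value = 1.0000
Under Zadeh (min–max):
  D | B = max(a, b) on (0.59, 0.14) = 0.59
  ~A = 1 − 0.49 = 0.51
  ~C = 1 − 0.72 = 0.28
  ~A | ~C = max(a, b) on (0.51, 0.28) = 0.51
  (D | B) | (~A | ~C) = max(a, b) on (0.59, 0.51) = 0.59
  → value = 0.5900
|1.0000 − 0.5900| = 0.410

0.410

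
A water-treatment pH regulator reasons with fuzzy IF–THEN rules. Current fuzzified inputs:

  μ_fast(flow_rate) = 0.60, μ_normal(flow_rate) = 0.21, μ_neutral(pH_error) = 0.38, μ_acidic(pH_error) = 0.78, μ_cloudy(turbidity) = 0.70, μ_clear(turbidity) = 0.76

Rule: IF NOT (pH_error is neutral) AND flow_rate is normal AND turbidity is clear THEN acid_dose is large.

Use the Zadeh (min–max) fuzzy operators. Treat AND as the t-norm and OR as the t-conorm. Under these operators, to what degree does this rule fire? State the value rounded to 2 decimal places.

0.21

firing strength: ¬neutral=1−0.38=0.62, normal=0.21, clear=0.76; AND[min(a, b)] → w = 0.21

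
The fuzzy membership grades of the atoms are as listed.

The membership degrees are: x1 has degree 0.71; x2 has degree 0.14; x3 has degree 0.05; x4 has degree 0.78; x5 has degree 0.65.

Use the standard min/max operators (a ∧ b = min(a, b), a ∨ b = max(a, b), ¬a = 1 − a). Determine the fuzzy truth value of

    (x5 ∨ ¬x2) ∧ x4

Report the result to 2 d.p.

¬x2 = 1 − 0.14 = 0.86
x5 ∨ ¬x2 = max(a, b) on (0.65, 0.86) = 0.86
(x5 ∨ ¬x2) ∧ x4 = min(a, b) on (0.86, 0.78) = 0.78

0.78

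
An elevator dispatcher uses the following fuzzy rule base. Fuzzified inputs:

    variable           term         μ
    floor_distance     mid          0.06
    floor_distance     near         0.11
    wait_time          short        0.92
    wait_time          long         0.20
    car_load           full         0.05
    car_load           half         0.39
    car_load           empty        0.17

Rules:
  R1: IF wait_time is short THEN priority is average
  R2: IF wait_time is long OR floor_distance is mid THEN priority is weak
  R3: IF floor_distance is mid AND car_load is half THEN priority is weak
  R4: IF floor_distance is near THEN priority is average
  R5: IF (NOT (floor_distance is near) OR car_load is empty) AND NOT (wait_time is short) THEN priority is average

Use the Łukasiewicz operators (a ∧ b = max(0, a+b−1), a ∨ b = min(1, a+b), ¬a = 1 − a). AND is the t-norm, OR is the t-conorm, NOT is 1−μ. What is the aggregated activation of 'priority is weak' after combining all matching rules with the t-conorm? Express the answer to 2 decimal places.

0.26

R1: short=0.92 → w = 0.92
R2: long=0.20, mid=0.06; OR[min(1, a+b)] → w = 0.26
R3: mid=0.06, half=0.39; AND[max(0, a+b−1)] → w = 0.00
R4: near=0.11 → w = 0.11
R5: (¬near=1−0.11=0.89 OR empty=0.17) = 1.00; AND[max(0, a+b−1)] with ¬short=1−0.92=0.08 → w = 0.08
Rules with consequent 'weak': {R2, R3} → strengths 0.26, 0.00
Aggregate via t-conorm [min(1, a+b)]: 0.26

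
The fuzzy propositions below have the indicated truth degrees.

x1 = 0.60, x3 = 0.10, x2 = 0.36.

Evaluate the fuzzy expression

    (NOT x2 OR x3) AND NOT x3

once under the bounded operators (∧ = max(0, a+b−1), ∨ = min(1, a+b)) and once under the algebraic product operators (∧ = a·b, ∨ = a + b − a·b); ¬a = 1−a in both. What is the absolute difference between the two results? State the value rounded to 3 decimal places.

Under bounded:
  NOT x2 = 1 − 0.36 = 0.64
  NOT x2 OR x3 = min(1, a+b) on (0.64, 0.10) = 0.74
  NOT x3 = 1 − 0.10 = 0.90
  (NOT x2 OR x3) AND NOT x3 = max(0, a+b−1) on (0.74, 0.90) = 0.64
  → value = 0.6400
Under algebraic product:
  NOT x2 = 1 − 0.3600 = 0.6400
  NOT x2 OR x3 = a + b − a·b on (0.6400, 0.1000) = 0.6760
  NOT x3 = 1 − 0.1000 = 0.9000
  (NOT x2 OR x3) AND NOT x3 = a·b on (0.6760, 0.9000) = 0.6084
  → value = 0.6084
|0.6400 − 0.6084| = 0.032

0.032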